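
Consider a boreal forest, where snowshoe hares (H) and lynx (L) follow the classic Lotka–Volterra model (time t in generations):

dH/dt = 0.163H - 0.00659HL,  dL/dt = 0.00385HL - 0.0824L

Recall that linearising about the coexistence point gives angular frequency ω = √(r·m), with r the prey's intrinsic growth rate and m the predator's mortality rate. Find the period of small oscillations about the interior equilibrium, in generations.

Here r = 0.163 and m = 0.0824, so r·m = 0.0134.
ω = √0.0134 = 0.116 per generation, hence T = 2π/ω ≈ 54.2 generations.

T ≈ 54.2 generations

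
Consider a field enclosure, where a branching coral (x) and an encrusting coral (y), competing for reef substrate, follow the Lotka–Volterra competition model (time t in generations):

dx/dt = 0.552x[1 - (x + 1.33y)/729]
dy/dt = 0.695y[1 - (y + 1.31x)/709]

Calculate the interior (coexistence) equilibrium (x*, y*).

x* ≈ 288, y* ≈ 331

Setting both brackets to zero gives the nullclines x + 1.33y = 729 and 1.31x + y = 709.
Substituting y = 709 - 1.31x into the first: x(1 - 1.33·1.31) = 729 - 1.33·709.
So x* = -214/-0.742 = 288, and then y* = 709 - 1.31·288 = 331.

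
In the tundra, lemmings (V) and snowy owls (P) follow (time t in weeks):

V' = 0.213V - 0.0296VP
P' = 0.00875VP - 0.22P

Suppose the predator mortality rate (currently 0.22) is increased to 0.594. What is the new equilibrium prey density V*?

At the interior fixed point, setting dP/dt = 0 with P > 0 fixes V* = (predator death rate)/(VP coefficient) — independent of the other coefficients.
With the change, V* = 0.594/0.00875 = 67.9; it rises from 25.1.

V* ≈ 67.9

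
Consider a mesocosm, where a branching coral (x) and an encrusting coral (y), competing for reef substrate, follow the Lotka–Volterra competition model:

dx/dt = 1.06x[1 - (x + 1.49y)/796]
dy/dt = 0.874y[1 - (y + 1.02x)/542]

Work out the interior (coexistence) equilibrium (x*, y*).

Setting both brackets to zero gives the nullclines x + 1.49y = 796 and 1.02x + y = 542.
Substituting y = 542 - 1.02x into the first: x(1 - 1.49·1.02) = 796 - 1.49·542.
So x* = -11.6/-0.52 = 22.3, and then y* = 542 - 1.02·22.3 = 519.

x* ≈ 22.3, y* ≈ 519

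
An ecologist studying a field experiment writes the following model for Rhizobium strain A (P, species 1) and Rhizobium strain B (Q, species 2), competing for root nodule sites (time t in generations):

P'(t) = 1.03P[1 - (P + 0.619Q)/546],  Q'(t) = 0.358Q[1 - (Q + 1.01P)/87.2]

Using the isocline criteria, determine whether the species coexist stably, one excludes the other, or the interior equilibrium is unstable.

species 1 excludes species 2

Compare the nullcline intercepts: K1/α12 = 546/0.619 = 882 > K2 = 87.2; K2/α21 = 87.2/1.01 = 86.3 < K1 = 546.
Since the inequalities point opposite ways, species 1 can invade but species 2 cannot.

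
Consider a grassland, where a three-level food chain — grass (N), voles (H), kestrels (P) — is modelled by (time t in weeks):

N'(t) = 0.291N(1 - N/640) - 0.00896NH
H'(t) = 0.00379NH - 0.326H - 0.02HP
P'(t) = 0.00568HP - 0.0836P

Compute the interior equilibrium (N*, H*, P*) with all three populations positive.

N* ≈ 350, H* ≈ 14.7, P* ≈ 50

From dP/dt = 0: 0.00568H* = 0.0836, so H* = 14.7.
From dN/dt = 0: 0.291(1 - N*/640) = 0.00896·14.7, giving N* = 640·(1 - 0.453) = 350.
From dH/dt = 0: 0.00379·350 - 0.326 = 0.02P*, so P* = 1/0.02 = 50.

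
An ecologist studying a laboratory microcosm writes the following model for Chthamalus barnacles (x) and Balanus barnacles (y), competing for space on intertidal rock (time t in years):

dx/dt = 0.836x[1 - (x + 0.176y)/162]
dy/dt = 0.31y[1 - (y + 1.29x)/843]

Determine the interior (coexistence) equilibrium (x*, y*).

x* ≈ 17.6, y* ≈ 820

Setting both brackets to zero gives the nullclines x + 0.176y = 162 and 1.29x + y = 843.
Substituting y = 843 - 1.29x into the first: x(1 - 0.176·1.29) = 162 - 0.176·843.
So x* = 13.6/0.773 = 17.6, and then y* = 843 - 1.29·17.6 = 820.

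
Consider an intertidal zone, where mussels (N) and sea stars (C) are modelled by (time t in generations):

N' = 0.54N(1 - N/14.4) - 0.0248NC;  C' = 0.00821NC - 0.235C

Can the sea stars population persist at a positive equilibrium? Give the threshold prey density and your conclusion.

Threshold N = 28.6; K < 28.6, so no, the predator goes extinct.

The predator equation gives dC/dt > 0 only when N > 0.235/0.00821 = 28.6.
Without the predator, N → K = 14.4. Since 14.4 < 28.6, the predator cannot invade.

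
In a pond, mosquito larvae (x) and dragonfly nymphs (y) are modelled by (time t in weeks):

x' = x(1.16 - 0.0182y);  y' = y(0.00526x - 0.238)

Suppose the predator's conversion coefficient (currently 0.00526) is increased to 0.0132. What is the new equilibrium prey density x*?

At the interior fixed point, setting dy/dt = 0 with y > 0 fixes x* = (predator death rate)/(xy coefficient) — independent of the other coefficients.
With the change, x* = 0.238/0.0132 = 18; it falls from 45.2.

x* ≈ 18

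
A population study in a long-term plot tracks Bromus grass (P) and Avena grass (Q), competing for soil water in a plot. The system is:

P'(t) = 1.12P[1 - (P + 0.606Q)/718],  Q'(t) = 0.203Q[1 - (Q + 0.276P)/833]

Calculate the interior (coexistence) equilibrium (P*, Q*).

P* ≈ 256, Q* ≈ 762

Setting both brackets to zero gives the nullclines P + 0.606Q = 718 and 0.276P + Q = 833.
Substituting Q = 833 - 0.276P into the first: P(1 - 0.606·0.276) = 718 - 0.606·833.
So P* = 213/0.833 = 256, and then Q* = 833 - 0.276·256 = 762.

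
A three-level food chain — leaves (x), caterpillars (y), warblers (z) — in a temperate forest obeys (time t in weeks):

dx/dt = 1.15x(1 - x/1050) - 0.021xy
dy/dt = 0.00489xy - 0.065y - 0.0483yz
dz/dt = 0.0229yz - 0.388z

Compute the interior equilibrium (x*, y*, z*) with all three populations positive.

From dz/dt = 0: 0.0229y* = 0.388, so y* = 16.9.
From dx/dt = 0: 1.15(1 - x*/1050) = 0.021·16.9, giving x* = 1050·(1 - 0.309) = 725.
From dy/dt = 0: 0.00489·725 - 0.065 = 0.0483z*, so z* = 3.48/0.0483 = 72.1.

x* ≈ 725, y* ≈ 16.9, z* ≈ 72.1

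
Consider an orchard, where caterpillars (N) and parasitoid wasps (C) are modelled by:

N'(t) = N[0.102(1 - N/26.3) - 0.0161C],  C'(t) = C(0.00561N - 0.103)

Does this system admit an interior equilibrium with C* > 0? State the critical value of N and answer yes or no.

The predator equation gives dC/dt > 0 only when N > 0.103/0.00561 = 18.4.
Without the predator, N → K = 26.3. Since 26.3 > 18.4, the predator can invade and persist.

Threshold N = 18.4; K > 18.4, so yes, the predator persists.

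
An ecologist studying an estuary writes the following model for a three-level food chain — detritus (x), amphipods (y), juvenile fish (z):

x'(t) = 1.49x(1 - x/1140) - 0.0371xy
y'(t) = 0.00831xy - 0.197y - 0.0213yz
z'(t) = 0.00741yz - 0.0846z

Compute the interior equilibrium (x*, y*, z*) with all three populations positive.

From dz/dt = 0: 0.00741y* = 0.0846, so y* = 11.4.
From dx/dt = 0: 1.49(1 - x*/1140) = 0.0371·11.4, giving x* = 1140·(1 - 0.284) = 816.
From dy/dt = 0: 0.00831·816 - 0.197 = 0.0213z*, so z* = 6.58/0.0213 = 309.

x* ≈ 816, y* ≈ 11.4, z* ≈ 309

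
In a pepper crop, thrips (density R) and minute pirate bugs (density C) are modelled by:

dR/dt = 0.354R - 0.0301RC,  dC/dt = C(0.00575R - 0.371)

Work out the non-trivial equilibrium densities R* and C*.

R* ≈ 64.5, C* ≈ 11.8

Set dC/dt = 0 with C > 0: 0.00575R - 0.371 = 0, so R* = 0.371/0.00575 = 64.5.
Set dR/dt = 0 with R > 0: 0.354 - 0.0301C = 0, so C* = 0.354/0.0301 = 11.8.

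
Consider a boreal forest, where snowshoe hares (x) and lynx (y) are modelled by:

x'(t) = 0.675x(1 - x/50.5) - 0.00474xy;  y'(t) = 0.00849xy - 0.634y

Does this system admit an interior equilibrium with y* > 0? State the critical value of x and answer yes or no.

Threshold x = 74.7; K < 74.7, so no, the predator goes extinct.

The predator equation gives dy/dt > 0 only when x > 0.634/0.00849 = 74.7.
Without the predator, x → K = 50.5. Since 50.5 < 74.7, the predator cannot invade.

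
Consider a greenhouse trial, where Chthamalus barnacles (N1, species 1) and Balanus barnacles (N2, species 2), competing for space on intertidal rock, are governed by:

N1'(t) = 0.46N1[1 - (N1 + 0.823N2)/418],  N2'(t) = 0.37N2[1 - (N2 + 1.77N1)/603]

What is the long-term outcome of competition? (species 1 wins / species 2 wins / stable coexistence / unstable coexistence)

unstable coexistence (outcome depends on initial conditions)

Compare the nullcline intercepts: K1/α12 = 418/0.823 = 508 < K2 = 603; K2/α21 = 603/1.77 = 341 < K1 = 418.
Since both are reversed, neither can invade when rare; the interior point is a saddle.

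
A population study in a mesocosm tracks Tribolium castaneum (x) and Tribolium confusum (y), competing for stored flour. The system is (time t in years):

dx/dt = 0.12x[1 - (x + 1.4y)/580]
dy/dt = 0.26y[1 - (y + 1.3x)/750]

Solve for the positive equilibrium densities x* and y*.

Setting both brackets to zero gives the nullclines x + 1.4y = 580 and 1.3x + y = 750.
Substituting y = 750 - 1.3x into the first: x(1 - 1.4·1.3) = 580 - 1.4·750.
So x* = -470/-0.82 = 573, and then y* = 750 - 1.3·573 = 4.88.

x* ≈ 573, y* ≈ 4.88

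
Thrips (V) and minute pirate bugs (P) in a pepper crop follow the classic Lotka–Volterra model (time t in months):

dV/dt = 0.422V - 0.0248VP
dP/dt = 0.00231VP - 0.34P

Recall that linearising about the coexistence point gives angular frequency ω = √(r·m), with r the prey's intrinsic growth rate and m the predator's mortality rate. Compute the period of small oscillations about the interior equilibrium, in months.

Here r = 0.422 and m = 0.34, so r·m = 0.143.
ω = √0.143 = 0.379 per month, hence T = 2π/ω ≈ 16.6 months.

T ≈ 16.6 months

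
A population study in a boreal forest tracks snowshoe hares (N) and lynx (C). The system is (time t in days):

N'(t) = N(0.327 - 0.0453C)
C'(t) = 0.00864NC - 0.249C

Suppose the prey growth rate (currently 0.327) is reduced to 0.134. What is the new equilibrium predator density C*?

C* ≈ 2.96

At the interior fixed point, setting dN/dt = 0 with N > 0 fixes C* = (prey growth rate)/(NC coefficient) — independent of the other coefficients.
With the change, C* = 0.134/0.0453 = 2.96; it falls from 7.22.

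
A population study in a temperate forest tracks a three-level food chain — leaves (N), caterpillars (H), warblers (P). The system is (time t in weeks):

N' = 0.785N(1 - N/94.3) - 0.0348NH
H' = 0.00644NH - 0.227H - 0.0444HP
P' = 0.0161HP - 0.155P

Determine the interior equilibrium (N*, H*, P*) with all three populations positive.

N* ≈ 54.1, H* ≈ 9.63, P* ≈ 2.73

From dP/dt = 0: 0.0161H* = 0.155, so H* = 9.63.
From dN/dt = 0: 0.785(1 - N*/94.3) = 0.0348·9.63, giving N* = 94.3·(1 - 0.427) = 54.1.
From dH/dt = 0: 0.00644·54.1 - 0.227 = 0.0444P*, so P* = 0.121/0.0444 = 2.73.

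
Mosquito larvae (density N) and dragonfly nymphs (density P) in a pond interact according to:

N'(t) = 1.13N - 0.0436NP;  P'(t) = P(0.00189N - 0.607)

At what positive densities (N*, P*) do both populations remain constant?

Set dP/dt = 0 with P > 0: 0.00189N - 0.607 = 0, so N* = 0.607/0.00189 = 321.
Set dN/dt = 0 with N > 0: 1.13 - 0.0436P = 0, so P* = 1.13/0.0436 = 25.9.

N* ≈ 321, P* ≈ 25.9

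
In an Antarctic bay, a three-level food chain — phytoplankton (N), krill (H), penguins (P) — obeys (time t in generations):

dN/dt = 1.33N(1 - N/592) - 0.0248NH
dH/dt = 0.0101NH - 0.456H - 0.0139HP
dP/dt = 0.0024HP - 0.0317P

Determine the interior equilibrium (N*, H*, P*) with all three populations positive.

N* ≈ 446, H* ≈ 13.2, P* ≈ 291

From dP/dt = 0: 0.0024H* = 0.0317, so H* = 13.2.
From dN/dt = 0: 1.33(1 - N*/592) = 0.0248·13.2, giving N* = 592·(1 - 0.246) = 446.
From dH/dt = 0: 0.0101·446 - 0.456 = 0.0139P*, so P* = 4.05/0.0139 = 291.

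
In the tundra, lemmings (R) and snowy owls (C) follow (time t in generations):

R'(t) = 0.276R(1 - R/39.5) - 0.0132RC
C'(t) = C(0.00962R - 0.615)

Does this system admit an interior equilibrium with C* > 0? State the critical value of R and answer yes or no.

Threshold R = 63.9; K < 63.9, so no, the predator goes extinct.

The predator equation gives dC/dt > 0 only when R > 0.615/0.00962 = 63.9.
Without the predator, R → K = 39.5. Since 39.5 < 63.9, the predator cannot invade.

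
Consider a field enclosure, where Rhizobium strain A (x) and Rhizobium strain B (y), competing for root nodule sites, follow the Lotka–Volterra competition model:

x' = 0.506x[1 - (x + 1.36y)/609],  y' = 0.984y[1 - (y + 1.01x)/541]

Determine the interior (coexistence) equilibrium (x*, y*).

x* ≈ 339, y* ≈ 198

Setting both brackets to zero gives the nullclines x + 1.36y = 609 and 1.01x + y = 541.
Substituting y = 541 - 1.01x into the first: x(1 - 1.36·1.01) = 609 - 1.36·541.
So x* = -127/-0.374 = 339, and then y* = 541 - 1.01·339 = 198.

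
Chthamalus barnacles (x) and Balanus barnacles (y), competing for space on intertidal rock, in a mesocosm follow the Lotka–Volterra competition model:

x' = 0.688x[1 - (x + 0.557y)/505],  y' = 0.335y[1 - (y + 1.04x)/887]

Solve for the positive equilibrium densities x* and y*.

Setting both brackets to zero gives the nullclines x + 0.557y = 505 and 1.04x + y = 887.
Substituting y = 887 - 1.04x into the first: x(1 - 0.557·1.04) = 505 - 0.557·887.
So x* = 10.9/0.421 = 26, and then y* = 887 - 1.04·26 = 860.

x* ≈ 26, y* ≈ 860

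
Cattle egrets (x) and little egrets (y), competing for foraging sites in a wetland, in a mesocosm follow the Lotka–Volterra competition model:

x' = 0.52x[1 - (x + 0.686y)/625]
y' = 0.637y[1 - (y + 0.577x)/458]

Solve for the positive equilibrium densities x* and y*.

Setting both brackets to zero gives the nullclines x + 0.686y = 625 and 0.577x + y = 458.
Substituting y = 458 - 0.577x into the first: x(1 - 0.686·0.577) = 625 - 0.686·458.
So x* = 311/0.604 = 514, and then y* = 458 - 0.577·514 = 161.

x* ≈ 514, y* ≈ 161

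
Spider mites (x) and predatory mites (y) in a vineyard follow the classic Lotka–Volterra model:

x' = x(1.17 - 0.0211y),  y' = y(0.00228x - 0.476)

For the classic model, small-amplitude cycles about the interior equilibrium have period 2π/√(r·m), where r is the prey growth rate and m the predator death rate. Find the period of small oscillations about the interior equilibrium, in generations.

T ≈ 8.42 generations

Here r = 1.17 and m = 0.476, so r·m = 0.557.
ω = √0.557 = 0.746 per generation, hence T = 2π/ω ≈ 8.42 generations.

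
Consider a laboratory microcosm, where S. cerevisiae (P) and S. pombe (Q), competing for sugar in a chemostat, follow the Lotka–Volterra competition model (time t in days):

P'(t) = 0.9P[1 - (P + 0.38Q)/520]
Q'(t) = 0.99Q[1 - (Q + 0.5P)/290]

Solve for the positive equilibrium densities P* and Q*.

P* ≈ 506, Q* ≈ 37

Setting both brackets to zero gives the nullclines P + 0.38Q = 520 and 0.5P + Q = 290.
Substituting Q = 290 - 0.5P into the first: P(1 - 0.38·0.5) = 520 - 0.38·290.
So P* = 410/0.81 = 506, and then Q* = 290 - 0.5·506 = 37.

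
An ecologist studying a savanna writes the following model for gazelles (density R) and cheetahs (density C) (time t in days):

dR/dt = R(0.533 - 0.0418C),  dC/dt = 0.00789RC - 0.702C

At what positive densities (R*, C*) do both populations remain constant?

Set dC/dt = 0 with C > 0: 0.00789R - 0.702 = 0, so R* = 0.702/0.00789 = 89.
Set dR/dt = 0 with R > 0: 0.533 - 0.0418C = 0, so C* = 0.533/0.0418 = 12.8.

R* ≈ 89, C* ≈ 12.8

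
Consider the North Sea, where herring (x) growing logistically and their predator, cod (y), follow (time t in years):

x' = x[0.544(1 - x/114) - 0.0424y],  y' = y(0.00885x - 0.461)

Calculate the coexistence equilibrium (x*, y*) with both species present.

x* ≈ 52.1, y* ≈ 6.97

From dy/dt = 0 with y > 0: 0.00885x* = 0.461, so x* = 52.1.
Substitute into dx/dt = 0: 0.544(1 - 52.1/114) = 0.0424y*.
The bracket is 0.543, giving y* = 0.295/0.0424 = 6.97.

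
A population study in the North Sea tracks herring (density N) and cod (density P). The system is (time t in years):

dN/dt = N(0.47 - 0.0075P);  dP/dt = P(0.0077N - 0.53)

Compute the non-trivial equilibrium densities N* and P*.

N* ≈ 68.8, P* ≈ 62.7

Set dP/dt = 0 with P > 0: 0.0077N - 0.53 = 0, so N* = 0.53/0.0077 = 68.8.
Set dN/dt = 0 with N > 0: 0.47 - 0.0075P = 0, so P* = 0.47/0.0075 = 62.7.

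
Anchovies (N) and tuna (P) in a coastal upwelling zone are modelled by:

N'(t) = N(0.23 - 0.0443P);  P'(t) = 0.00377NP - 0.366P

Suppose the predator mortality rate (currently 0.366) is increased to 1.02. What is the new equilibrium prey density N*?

At the interior fixed point, setting dP/dt = 0 with P > 0 fixes N* = (predator death rate)/(NP coefficient) — independent of the other coefficients.
With the change, N* = 1.02/0.00377 = 271; it rises from 97.1.

N* ≈ 271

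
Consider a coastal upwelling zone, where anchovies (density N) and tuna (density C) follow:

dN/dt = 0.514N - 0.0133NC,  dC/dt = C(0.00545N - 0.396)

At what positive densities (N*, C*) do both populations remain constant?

N* ≈ 72.7, C* ≈ 38.6

Set dC/dt = 0 with C > 0: 0.00545N - 0.396 = 0, so N* = 0.396/0.00545 = 72.7.
Set dN/dt = 0 with N > 0: 0.514 - 0.0133C = 0, so C* = 0.514/0.0133 = 38.6.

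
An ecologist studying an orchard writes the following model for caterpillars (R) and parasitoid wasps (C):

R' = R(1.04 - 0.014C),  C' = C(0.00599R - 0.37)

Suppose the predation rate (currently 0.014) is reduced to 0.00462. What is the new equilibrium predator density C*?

At the interior fixed point, setting dR/dt = 0 with R > 0 fixes C* = (prey growth rate)/(RC coefficient) — independent of the other coefficients.
With the change, C* = 1.04/0.00462 = 225; it rises from 74.3.

C* ≈ 225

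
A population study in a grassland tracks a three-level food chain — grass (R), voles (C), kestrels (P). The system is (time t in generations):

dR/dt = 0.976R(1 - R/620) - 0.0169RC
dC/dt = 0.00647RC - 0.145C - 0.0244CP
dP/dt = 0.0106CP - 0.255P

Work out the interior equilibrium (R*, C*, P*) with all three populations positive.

R* ≈ 362, C* ≈ 24.1, P* ≈ 90

From dP/dt = 0: 0.0106C* = 0.255, so C* = 24.1.
From dR/dt = 0: 0.976(1 - R*/620) = 0.0169·24.1, giving R* = 620·(1 - 0.417) = 362.
From dC/dt = 0: 0.00647·362 - 0.145 = 0.0244P*, so P* = 2.2/0.0244 = 90.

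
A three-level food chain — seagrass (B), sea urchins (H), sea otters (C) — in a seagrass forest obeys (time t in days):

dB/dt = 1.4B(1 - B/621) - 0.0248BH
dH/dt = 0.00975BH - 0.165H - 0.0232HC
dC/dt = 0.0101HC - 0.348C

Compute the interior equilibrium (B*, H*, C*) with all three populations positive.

B* ≈ 242, H* ≈ 34.5, C* ≈ 94.6

From dC/dt = 0: 0.0101H* = 0.348, so H* = 34.5.
From dB/dt = 0: 1.4(1 - B*/621) = 0.0248·34.5, giving B* = 621·(1 - 0.61) = 242.
From dH/dt = 0: 0.00975·242 - 0.165 = 0.0232C*, so C* = 2.19/0.0232 = 94.6.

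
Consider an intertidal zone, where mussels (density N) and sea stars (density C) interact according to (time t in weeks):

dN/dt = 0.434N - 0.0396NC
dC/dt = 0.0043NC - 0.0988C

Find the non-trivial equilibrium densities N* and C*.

N* ≈ 23, C* ≈ 11

Set dC/dt = 0 with C > 0: 0.0043N - 0.0988 = 0, so N* = 0.0988/0.0043 = 23.
Set dN/dt = 0 with N > 0: 0.434 - 0.0396C = 0, so C* = 0.434/0.0396 = 11.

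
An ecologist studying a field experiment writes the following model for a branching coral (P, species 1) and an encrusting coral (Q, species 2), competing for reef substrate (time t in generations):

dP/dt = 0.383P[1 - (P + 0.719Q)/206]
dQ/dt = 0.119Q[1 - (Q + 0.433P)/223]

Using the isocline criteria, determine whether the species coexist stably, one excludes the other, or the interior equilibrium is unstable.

Compare the nullcline intercepts: K1/α12 = 206/0.719 = 287 > K2 = 223; K2/α21 = 223/0.433 = 515 > K1 = 206.
Since both inequalities hold, each species can invade when rare, so the interior equilibrium is stable.

stable coexistence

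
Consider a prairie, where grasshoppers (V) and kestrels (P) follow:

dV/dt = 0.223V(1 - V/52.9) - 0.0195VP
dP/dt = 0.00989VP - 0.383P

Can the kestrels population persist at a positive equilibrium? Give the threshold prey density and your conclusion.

The predator equation gives dP/dt > 0 only when V > 0.383/0.00989 = 38.7.
Without the predator, V → K = 52.9. Since 52.9 > 38.7, the predator can invade and persist.

Threshold V = 38.7; K > 38.7, so yes, the predator persists.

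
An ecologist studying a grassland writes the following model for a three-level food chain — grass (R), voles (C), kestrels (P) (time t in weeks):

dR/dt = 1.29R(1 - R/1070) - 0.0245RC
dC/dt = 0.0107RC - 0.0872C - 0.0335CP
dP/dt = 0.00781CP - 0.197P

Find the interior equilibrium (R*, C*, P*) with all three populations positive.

R* ≈ 557, C* ≈ 25.2, P* ≈ 175

From dP/dt = 0: 0.00781C* = 0.197, so C* = 25.2.
From dR/dt = 0: 1.29(1 - R*/1070) = 0.0245·25.2, giving R* = 1070·(1 - 0.479) = 557.
From dC/dt = 0: 0.0107·557 - 0.0872 = 0.0335P*, so P* = 5.88/0.0335 = 175.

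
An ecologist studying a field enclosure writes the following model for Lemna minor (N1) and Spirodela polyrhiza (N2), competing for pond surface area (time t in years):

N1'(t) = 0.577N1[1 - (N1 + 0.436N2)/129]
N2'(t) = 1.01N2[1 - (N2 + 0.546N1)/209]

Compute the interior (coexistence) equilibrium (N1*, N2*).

N1* ≈ 49.7, N2* ≈ 182

Setting both brackets to zero gives the nullclines N1 + 0.436N2 = 129 and 0.546N1 + N2 = 209.
Substituting N2 = 209 - 0.546N1 into the first: N1(1 - 0.436·0.546) = 129 - 0.436·209.
So N1* = 37.9/0.762 = 49.7, and then N2* = 209 - 0.546·49.7 = 182.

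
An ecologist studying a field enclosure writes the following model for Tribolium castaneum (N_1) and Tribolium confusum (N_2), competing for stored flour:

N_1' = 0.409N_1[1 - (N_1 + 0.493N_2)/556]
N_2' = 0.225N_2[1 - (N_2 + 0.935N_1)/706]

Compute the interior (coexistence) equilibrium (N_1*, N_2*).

Setting both brackets to zero gives the nullclines N_1 + 0.493N_2 = 556 and 0.935N_1 + N_2 = 706.
Substituting N_2 = 706 - 0.935N_1 into the first: N_1(1 - 0.493·0.935) = 556 - 0.493·706.
So N_1* = 208/0.539 = 386, and then N_2* = 706 - 0.935·386 = 345.

N_1* ≈ 386, N_2* ≈ 345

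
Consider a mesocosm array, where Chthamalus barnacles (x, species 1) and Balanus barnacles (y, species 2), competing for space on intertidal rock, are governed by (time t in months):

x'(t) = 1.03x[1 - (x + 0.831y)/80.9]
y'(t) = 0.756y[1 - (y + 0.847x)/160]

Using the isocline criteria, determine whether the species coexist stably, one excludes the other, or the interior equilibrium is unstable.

Compare the nullcline intercepts: K1/α12 = 80.9/0.831 = 97.4 < K2 = 160; K2/α21 = 160/0.847 = 189 > K1 = 80.9.
Since the inequalities point opposite ways, species 2 can invade but species 1 cannot.

species 2 excludes species 1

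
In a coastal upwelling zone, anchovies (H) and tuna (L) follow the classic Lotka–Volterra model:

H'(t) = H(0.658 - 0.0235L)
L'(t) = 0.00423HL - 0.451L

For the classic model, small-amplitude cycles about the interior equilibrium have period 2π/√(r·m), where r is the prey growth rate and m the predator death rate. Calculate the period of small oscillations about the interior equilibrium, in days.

Here r = 0.658 and m = 0.451, so r·m = 0.297.
ω = √0.297 = 0.545 per day, hence T = 2π/ω ≈ 11.5 days.

T ≈ 11.5 days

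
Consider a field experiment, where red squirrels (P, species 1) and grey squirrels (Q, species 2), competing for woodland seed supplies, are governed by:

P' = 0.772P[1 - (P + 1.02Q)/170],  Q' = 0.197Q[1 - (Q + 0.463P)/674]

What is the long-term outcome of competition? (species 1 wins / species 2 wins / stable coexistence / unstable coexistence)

Compare the nullcline intercepts: K1/α12 = 170/1.02 = 167 < K2 = 674; K2/α21 = 674/0.463 = 1460 > K1 = 170.
Since the inequalities point opposite ways, species 2 can invade but species 1 cannot.

species 2 excludes species 1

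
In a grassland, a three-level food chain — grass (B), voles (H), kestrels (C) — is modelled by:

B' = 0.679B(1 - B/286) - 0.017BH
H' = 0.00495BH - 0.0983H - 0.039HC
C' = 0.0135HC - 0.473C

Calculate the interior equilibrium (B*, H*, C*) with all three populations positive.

B* ≈ 35.1, H* ≈ 35, C* ≈ 1.94

From dC/dt = 0: 0.0135H* = 0.473, so H* = 35.
From dB/dt = 0: 0.679(1 - B*/286) = 0.017·35, giving B* = 286·(1 - 0.877) = 35.1.
From dH/dt = 0: 0.00495·35.1 - 0.0983 = 0.039C*, so C* = 0.0755/0.039 = 1.94.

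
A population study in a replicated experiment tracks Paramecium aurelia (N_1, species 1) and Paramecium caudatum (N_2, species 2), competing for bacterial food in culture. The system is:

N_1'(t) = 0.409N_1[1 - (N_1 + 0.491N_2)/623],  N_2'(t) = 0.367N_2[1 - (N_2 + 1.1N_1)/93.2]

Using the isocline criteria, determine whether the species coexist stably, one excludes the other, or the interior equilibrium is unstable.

species 1 excludes species 2

Compare the nullcline intercepts: K1/α12 = 623/0.491 = 1270 > K2 = 93.2; K2/α21 = 93.2/1.1 = 84.7 < K1 = 623.
Since the inequalities point opposite ways, species 1 can invade but species 2 cannot.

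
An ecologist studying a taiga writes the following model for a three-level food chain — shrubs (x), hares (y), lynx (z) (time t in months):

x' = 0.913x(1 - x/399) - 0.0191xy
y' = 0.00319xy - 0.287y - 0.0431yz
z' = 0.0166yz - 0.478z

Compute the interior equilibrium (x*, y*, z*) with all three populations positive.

From dz/dt = 0: 0.0166y* = 0.478, so y* = 28.8.
From dx/dt = 0: 0.913(1 - x*/399) = 0.0191·28.8, giving x* = 399·(1 - 0.602) = 159.
From dy/dt = 0: 0.00319·159 - 0.287 = 0.0431z*, so z* = 0.219/0.0431 = 5.08.

x* ≈ 159, y* ≈ 28.8, z* ≈ 5.08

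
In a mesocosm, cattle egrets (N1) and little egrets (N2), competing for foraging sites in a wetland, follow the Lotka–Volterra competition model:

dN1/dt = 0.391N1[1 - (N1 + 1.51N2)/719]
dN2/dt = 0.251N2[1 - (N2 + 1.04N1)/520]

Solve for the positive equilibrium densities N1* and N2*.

Setting both brackets to zero gives the nullclines N1 + 1.51N2 = 719 and 1.04N1 + N2 = 520.
Substituting N2 = 520 - 1.04N1 into the first: N1(1 - 1.51·1.04) = 719 - 1.51·520.
So N1* = -66.2/-0.57 = 116, and then N2* = 520 - 1.04·116 = 399.

N1* ≈ 116, N2* ≈ 399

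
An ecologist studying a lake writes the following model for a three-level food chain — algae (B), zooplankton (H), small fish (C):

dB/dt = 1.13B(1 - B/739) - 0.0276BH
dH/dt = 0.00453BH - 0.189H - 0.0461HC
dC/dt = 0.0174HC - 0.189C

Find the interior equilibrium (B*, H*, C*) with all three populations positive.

From dC/dt = 0: 0.0174H* = 0.189, so H* = 10.9.
From dB/dt = 0: 1.13(1 - B*/739) = 0.0276·10.9, giving B* = 739·(1 - 0.265) = 543.
From dH/dt = 0: 0.00453·543 - 0.189 = 0.0461C*, so C* = 2.27/0.0461 = 49.3.

B* ≈ 543, H* ≈ 10.9, C* ≈ 49.3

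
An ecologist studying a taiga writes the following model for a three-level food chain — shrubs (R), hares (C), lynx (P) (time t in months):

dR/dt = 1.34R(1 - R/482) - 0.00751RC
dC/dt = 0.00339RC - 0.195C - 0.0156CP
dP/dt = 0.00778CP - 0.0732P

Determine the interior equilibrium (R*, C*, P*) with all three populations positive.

R* ≈ 457, C* ≈ 9.41, P* ≈ 86.7

From dP/dt = 0: 0.00778C* = 0.0732, so C* = 9.41.
From dR/dt = 0: 1.34(1 - R*/482) = 0.00751·9.41, giving R* = 482·(1 - 0.0527) = 457.
From dC/dt = 0: 0.00339·457 - 0.195 = 0.0156P*, so P* = 1.35/0.0156 = 86.7.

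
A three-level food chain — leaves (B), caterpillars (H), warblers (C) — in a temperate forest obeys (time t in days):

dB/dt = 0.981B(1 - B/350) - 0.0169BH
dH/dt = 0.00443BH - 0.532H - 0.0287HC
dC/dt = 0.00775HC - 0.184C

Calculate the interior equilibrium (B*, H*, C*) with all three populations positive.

B* ≈ 207, H* ≈ 23.7, C* ≈ 13.4

From dC/dt = 0: 0.00775H* = 0.184, so H* = 23.7.
From dB/dt = 0: 0.981(1 - B*/350) = 0.0169·23.7, giving B* = 350·(1 - 0.409) = 207.
From dH/dt = 0: 0.00443·207 - 0.532 = 0.0287C*, so C* = 0.384/0.0287 = 13.4.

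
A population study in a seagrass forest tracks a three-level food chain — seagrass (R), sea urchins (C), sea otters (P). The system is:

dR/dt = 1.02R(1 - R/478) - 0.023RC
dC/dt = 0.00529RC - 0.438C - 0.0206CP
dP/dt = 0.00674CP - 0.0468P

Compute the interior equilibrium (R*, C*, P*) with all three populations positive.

From dP/dt = 0: 0.00674C* = 0.0468, so C* = 6.94.
From dR/dt = 0: 1.02(1 - R*/478) = 0.023·6.94, giving R* = 478·(1 - 0.157) = 403.
From dC/dt = 0: 0.00529·403 - 0.438 = 0.0206P*, so P* = 1.69/0.0206 = 82.3.

R* ≈ 403, C* ≈ 6.94, P* ≈ 82.3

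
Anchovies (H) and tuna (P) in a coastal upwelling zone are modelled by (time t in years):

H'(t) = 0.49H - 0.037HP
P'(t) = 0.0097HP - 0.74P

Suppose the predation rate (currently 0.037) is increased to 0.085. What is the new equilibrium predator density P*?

At the interior fixed point, setting dH/dt = 0 with H > 0 fixes P* = (prey growth rate)/(HP coefficient) — independent of the other coefficients.
With the change, P* = 0.49/0.085 = 5.76; it falls from 13.2.

P* ≈ 5.76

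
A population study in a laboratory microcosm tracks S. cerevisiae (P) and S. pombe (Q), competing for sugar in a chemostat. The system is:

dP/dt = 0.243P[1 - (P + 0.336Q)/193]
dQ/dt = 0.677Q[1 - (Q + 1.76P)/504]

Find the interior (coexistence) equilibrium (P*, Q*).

P* ≈ 57.9, Q* ≈ 402

Setting both brackets to zero gives the nullclines P + 0.336Q = 193 and 1.76P + Q = 504.
Substituting Q = 504 - 1.76P into the first: P(1 - 0.336·1.76) = 193 - 0.336·504.
So P* = 23.7/0.409 = 57.9, and then Q* = 504 - 1.76·57.9 = 402.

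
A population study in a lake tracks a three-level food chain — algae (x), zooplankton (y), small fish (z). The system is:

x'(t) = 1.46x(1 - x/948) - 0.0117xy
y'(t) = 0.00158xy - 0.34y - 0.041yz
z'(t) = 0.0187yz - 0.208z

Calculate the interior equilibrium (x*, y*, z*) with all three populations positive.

x* ≈ 863, y* ≈ 11.1, z* ≈ 25

From dz/dt = 0: 0.0187y* = 0.208, so y* = 11.1.
From dx/dt = 0: 1.46(1 - x*/948) = 0.0117·11.1, giving x* = 948·(1 - 0.0891) = 863.
From dy/dt = 0: 0.00158·863 - 0.34 = 0.041z*, so z* = 1.02/0.041 = 25.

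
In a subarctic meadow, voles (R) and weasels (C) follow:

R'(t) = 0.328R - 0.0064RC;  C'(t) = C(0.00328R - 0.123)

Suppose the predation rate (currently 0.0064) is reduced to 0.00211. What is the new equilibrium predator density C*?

C* ≈ 155

At the interior fixed point, setting dR/dt = 0 with R > 0 fixes C* = (prey growth rate)/(RC coefficient) — independent of the other coefficients.
With the change, C* = 0.328/0.00211 = 155; it rises from 51.2.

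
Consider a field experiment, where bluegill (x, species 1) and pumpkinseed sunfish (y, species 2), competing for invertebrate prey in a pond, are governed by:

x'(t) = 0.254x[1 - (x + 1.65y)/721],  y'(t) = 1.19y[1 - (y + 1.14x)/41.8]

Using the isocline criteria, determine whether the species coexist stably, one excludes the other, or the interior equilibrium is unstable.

species 1 excludes species 2

Compare the nullcline intercepts: K1/α12 = 721/1.65 = 437 > K2 = 41.8; K2/α21 = 41.8/1.14 = 36.7 < K1 = 721.
Since the inequalities point opposite ways, species 1 can invade but species 2 cannot.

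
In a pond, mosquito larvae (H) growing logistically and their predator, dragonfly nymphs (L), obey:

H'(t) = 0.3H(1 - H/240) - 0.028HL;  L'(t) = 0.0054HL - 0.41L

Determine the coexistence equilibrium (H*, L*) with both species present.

From dL/dt = 0 with L > 0: 0.0054H* = 0.41, so H* = 75.9.
Substitute into dH/dt = 0: 0.3(1 - 75.9/240) = 0.028L*.
The bracket is 0.684, giving L* = 0.205/0.028 = 7.32.

H* ≈ 75.9, L* ≈ 7.32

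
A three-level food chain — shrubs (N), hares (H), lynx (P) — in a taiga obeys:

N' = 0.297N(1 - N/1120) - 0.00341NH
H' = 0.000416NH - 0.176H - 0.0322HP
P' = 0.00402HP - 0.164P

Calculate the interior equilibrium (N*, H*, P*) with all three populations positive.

From dP/dt = 0: 0.00402H* = 0.164, so H* = 40.8.
From dN/dt = 0: 0.297(1 - N*/1120) = 0.00341·40.8, giving N* = 1120·(1 - 0.468) = 595.
From dH/dt = 0: 0.000416·595 - 0.176 = 0.0322P*, so P* = 0.0717/0.0322 = 2.23.

N* ≈ 595, H* ≈ 40.8, P* ≈ 2.23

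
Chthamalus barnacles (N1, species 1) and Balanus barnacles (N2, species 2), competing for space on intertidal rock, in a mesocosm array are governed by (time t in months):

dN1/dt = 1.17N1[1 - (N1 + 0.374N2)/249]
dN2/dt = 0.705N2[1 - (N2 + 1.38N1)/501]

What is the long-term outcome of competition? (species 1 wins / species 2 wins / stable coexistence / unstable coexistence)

Compare the nullcline intercepts: K1/α12 = 249/0.374 = 666 > K2 = 501; K2/α21 = 501/1.38 = 363 > K1 = 249.
Since both inequalities hold, each species can invade when rare, so the interior equilibrium is stable.

stable coexistence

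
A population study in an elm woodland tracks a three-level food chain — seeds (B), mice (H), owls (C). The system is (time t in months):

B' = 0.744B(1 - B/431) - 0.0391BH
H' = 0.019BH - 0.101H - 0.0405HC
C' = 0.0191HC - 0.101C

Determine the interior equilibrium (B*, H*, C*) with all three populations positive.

From dC/dt = 0: 0.0191H* = 0.101, so H* = 5.29.
From dB/dt = 0: 0.744(1 - B*/431) = 0.0391·5.29, giving B* = 431·(1 - 0.278) = 311.
From dH/dt = 0: 0.019·311 - 0.101 = 0.0405C*, so C* = 5.81/0.0405 = 144.

B* ≈ 311, H* ≈ 5.29, C* ≈ 144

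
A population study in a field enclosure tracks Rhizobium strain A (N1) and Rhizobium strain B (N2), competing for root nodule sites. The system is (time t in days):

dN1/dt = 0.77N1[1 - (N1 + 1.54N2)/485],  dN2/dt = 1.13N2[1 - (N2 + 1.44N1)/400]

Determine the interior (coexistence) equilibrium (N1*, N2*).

Setting both brackets to zero gives the nullclines N1 + 1.54N2 = 485 and 1.44N1 + N2 = 400.
Substituting N2 = 400 - 1.44N1 into the first: N1(1 - 1.54·1.44) = 485 - 1.54·400.
So N1* = -131/-1.22 = 108, and then N2* = 400 - 1.44·108 = 245.

N1* ≈ 108, N2* ≈ 245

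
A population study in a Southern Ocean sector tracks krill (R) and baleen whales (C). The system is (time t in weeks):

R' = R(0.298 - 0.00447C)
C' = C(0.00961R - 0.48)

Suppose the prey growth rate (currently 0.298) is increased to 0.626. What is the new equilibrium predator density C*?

C* ≈ 140

At the interior fixed point, setting dR/dt = 0 with R > 0 fixes C* = (prey growth rate)/(RC coefficient) — independent of the other coefficients.
With the change, C* = 0.626/0.00447 = 140; it rises from 66.7.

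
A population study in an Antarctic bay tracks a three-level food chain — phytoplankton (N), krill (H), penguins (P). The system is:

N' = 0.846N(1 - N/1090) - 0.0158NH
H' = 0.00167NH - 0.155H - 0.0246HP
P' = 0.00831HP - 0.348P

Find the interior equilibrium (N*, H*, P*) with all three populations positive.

N* ≈ 238, H* ≈ 41.9, P* ≈ 9.82

From dP/dt = 0: 0.00831H* = 0.348, so H* = 41.9.
From dN/dt = 0: 0.846(1 - N*/1090) = 0.0158·41.9, giving N* = 1090·(1 - 0.782) = 238.
From dH/dt = 0: 0.00167·238 - 0.155 = 0.0246P*, so P* = 0.242/0.0246 = 9.82.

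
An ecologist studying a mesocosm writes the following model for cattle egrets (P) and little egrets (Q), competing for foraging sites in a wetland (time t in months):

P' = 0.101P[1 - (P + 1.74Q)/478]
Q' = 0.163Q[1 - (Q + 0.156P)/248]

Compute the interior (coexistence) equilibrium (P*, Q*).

P* ≈ 63.8, Q* ≈ 238

Setting both brackets to zero gives the nullclines P + 1.74Q = 478 and 0.156P + Q = 248.
Substituting Q = 248 - 0.156P into the first: P(1 - 1.74·0.156) = 478 - 1.74·248.
So P* = 46.5/0.729 = 63.8, and then Q* = 248 - 0.156·63.8 = 238.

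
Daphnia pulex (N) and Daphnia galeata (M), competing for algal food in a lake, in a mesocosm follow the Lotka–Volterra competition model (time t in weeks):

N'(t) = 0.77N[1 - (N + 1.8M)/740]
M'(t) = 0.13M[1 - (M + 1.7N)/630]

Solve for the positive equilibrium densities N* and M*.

N* ≈ 191, M* ≈ 305

Setting both brackets to zero gives the nullclines N + 1.8M = 740 and 1.7N + M = 630.
Substituting M = 630 - 1.7N into the first: N(1 - 1.8·1.7) = 740 - 1.8·630.
So N* = -394/-2.06 = 191, and then M* = 630 - 1.7·191 = 305.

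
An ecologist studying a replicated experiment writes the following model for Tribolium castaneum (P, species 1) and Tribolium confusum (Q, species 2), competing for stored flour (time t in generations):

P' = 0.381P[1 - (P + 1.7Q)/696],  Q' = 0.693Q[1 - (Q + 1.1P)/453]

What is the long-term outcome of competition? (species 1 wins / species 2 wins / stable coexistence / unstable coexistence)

Compare the nullcline intercepts: K1/α12 = 696/1.7 = 409 < K2 = 453; K2/α21 = 453/1.1 = 412 < K1 = 696.
Since both are reversed, neither can invade when rare; the interior point is a saddle.

unstable coexistence (outcome depends on initial conditions)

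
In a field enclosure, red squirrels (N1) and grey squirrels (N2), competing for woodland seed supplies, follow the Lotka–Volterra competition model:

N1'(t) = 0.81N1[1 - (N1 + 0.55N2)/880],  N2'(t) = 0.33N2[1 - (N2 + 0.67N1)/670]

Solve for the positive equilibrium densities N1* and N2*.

N1* ≈ 810, N2* ≈ 127

Setting both brackets to zero gives the nullclines N1 + 0.55N2 = 880 and 0.67N1 + N2 = 670.
Substituting N2 = 670 - 0.67N1 into the first: N1(1 - 0.55·0.67) = 880 - 0.55·670.
So N1* = 511/0.631 = 810, and then N2* = 670 - 0.67·810 = 127.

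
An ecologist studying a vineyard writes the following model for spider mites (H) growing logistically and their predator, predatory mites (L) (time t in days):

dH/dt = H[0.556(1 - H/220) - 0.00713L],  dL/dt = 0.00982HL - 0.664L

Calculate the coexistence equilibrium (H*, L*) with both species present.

From dL/dt = 0 with L > 0: 0.00982H* = 0.664, so H* = 67.6.
Substitute into dH/dt = 0: 0.556(1 - 67.6/220) = 0.00713L*.
The bracket is 0.693, giving L* = 0.385/0.00713 = 54.

H* ≈ 67.6, L* ≈ 54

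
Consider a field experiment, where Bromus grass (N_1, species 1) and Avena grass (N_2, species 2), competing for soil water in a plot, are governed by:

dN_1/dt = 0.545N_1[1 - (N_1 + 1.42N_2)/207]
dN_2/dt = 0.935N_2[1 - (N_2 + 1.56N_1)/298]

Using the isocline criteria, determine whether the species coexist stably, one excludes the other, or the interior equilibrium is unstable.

unstable coexistence (outcome depends on initial conditions)

Compare the nullcline intercepts: K1/α12 = 207/1.42 = 146 < K2 = 298; K2/α21 = 298/1.56 = 191 < K1 = 207.
Since both are reversed, neither can invade when rare; the interior point is a saddle.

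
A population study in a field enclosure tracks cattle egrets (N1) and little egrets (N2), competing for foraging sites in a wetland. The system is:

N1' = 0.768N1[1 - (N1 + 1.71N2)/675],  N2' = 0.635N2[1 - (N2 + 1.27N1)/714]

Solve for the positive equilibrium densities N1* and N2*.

N1* ≈ 466, N2* ≈ 122

Setting both brackets to zero gives the nullclines N1 + 1.71N2 = 675 and 1.27N1 + N2 = 714.
Substituting N2 = 714 - 1.27N1 into the first: N1(1 - 1.71·1.27) = 675 - 1.71·714.
So N1* = -546/-1.17 = 466, and then N2* = 714 - 1.27·466 = 122.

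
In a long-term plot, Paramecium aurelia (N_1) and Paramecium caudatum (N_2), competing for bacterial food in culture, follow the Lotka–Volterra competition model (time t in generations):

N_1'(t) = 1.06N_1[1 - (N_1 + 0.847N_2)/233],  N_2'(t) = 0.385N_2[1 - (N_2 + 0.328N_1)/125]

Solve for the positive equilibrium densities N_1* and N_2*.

N_1* ≈ 176, N_2* ≈ 67.3

Setting both brackets to zero gives the nullclines N_1 + 0.847N_2 = 233 and 0.328N_1 + N_2 = 125.
Substituting N_2 = 125 - 0.328N_1 into the first: N_1(1 - 0.847·0.328) = 233 - 0.847·125.
So N_1* = 127/0.722 = 176, and then N_2* = 125 - 0.328·176 = 67.3.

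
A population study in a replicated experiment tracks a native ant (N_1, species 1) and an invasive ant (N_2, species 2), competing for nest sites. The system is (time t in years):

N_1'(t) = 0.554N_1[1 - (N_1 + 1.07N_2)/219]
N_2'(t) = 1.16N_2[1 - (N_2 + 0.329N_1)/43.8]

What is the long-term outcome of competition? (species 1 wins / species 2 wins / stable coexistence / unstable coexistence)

species 1 excludes species 2

Compare the nullcline intercepts: K1/α12 = 219/1.07 = 205 > K2 = 43.8; K2/α21 = 43.8/0.329 = 133 < K1 = 219.
Since the inequalities point opposite ways, species 1 can invade but species 2 cannot.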